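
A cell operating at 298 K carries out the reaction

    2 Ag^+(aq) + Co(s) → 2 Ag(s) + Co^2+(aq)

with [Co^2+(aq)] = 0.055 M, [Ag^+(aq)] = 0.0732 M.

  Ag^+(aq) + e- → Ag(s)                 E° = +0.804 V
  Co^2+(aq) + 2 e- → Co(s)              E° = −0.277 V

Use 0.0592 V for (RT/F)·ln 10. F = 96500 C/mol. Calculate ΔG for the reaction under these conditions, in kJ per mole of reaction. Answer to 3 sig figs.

With Ag⁺/Ag reduced at the cathode, E°cell = +0.804 − (−0.277) = +1.081 V and n = 2.
The reaction quotient is [Co^2+(aq)] / [Ag^+(aq)]^2 = 10.3; by Nernst, E = +1.081 − (0.0592/2)(1.011) = +1.0511 V.
ΔG = −nFE = −(2)(96500)(+1.0511) J/mol = −203 kJ/mol.

−203 kJ/mol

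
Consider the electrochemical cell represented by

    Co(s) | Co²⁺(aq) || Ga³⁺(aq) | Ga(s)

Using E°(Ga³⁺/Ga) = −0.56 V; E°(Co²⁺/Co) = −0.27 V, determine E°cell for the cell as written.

−0.29 V

By convention the left-hand electrode in cell notation is the anode (oxidation) and the right-hand electrode is the cathode (reduction).
E°cell = E°(right) − E°(left) = −0.56 − (−0.27) = −0.29 V.
The negative sign shows that, as written, the cell would require an external voltage to drive the reaction.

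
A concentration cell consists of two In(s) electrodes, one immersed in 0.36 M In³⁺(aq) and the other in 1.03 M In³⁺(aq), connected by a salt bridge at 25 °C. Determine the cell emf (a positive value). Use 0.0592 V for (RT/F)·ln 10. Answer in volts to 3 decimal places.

For a concentration cell E°cell = 0, since both electrodes use the same couple.
The compartment with the higher In³⁺(aq) concentration (1.03 M) acts as the cathode; ions are reduced there and produced at the dilute (0.36 M) anode.
With n = 3, Ecell = −(0.0592/3)·log([dilute]/[conc]) = −(0.0592/3)·log(0.36/1.03) = +0.009 V.

0.009 V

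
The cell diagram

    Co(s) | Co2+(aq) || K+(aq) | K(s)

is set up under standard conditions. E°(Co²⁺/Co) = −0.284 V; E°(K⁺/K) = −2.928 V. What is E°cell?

−2.644 V

By convention the left-hand electrode in cell notation is the anode (oxidation) and the right-hand electrode is the cathode (reduction).
E°cell = E°(right) − E°(left) = −2.928 − (−0.284) = −2.644 V.
The negative sign shows that, as written, the cell would require an external voltage to drive the reaction.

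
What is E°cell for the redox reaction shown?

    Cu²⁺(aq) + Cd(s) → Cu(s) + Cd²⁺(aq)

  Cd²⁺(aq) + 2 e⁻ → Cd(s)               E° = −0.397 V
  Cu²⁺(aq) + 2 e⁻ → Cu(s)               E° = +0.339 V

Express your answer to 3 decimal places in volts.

In the reaction as written, Cu²⁺(aq) is reduced (cathode) and Cd²⁺(aq) is produced by oxidation at the anode.
E°cell = E°(cathode) − E°(anode) = +0.339 − (−0.397) = +0.736 V.

+0.736 V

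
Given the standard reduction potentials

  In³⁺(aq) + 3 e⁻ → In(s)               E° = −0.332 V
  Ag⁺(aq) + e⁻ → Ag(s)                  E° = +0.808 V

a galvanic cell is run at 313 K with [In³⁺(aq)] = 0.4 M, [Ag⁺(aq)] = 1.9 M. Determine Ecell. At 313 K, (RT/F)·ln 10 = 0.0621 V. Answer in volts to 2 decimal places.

The Ag⁺/Ag couple has the more positive E°, so it is the cathode; In³⁺/In is the anode.
E°cell = +0.808 − (−0.332) = +1.140 V, with n = 3 electrons transferred.
For the overall reaction 3 Ag⁺(aq) + In(s) → 3 Ag(s) + In³⁺(aq), Q = [In³⁺(aq)] / [Ag⁺(aq)]^3 = 0.0583, giving log Q = −1.234.
Applying E = E° − (RT ln10/nF)·log Q gives +1.140 − (0.0621/3)(−1.234) = +1.17 V.

+1.17 V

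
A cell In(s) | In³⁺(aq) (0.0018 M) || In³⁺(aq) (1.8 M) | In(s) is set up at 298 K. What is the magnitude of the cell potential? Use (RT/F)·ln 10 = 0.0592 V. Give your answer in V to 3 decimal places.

For a concentration cell E°cell = 0, since both electrodes use the same couple.
The compartment with the higher In³⁺(aq) concentration (1.8 M) acts as the cathode; ions are reduced there and produced at the dilute (0.0018 M) anode.
With n = 3, Ecell = −(0.0592/3)·log([dilute]/[conc]) = −(0.0592/3)·log(0.0018/1.8) = +0.059 V.

0.059 V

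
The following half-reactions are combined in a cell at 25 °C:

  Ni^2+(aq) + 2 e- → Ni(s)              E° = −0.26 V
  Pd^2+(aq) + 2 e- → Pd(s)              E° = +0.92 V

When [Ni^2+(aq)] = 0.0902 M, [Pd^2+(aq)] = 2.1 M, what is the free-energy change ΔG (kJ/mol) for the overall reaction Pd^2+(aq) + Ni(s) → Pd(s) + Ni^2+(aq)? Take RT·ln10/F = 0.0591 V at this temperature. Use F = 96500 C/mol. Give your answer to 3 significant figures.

−236 kJ/mol

E°cell = +0.92 − (−0.26) = +1.18 V; the balanced reaction transfers n = 2 electrons.
Q = [Ni^2+(aq)] / [Pd^2+(aq)] = 0.043, so log Q = −1.367 and E = +1.18 − (0.0591/2)(−1.367) = +1.2204 V.
Finally ΔG = −nFE = −(2)(96500 C/mol)(+1.2204 V) = −236 kJ/mol.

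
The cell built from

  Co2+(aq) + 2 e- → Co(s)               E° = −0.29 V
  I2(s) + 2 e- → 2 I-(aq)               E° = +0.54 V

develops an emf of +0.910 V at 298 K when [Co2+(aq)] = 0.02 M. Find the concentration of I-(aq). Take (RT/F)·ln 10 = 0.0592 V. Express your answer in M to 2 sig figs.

The I₂/I⁻ couple has the larger reduction potential, so it is the cathode: E°cell = +0.54 − (−0.29) = +0.83 V and n = 2.
Rearranging E = E° − (0.0592/n)·log Q gives log Q = 2(+0.83 − (+0.910))/0.0592 = −2.703.
The balanced reaction is I2(s) + Co(s) → 2 I-(aq) + Co2+(aq), so Q = [I-(aq)]^2·[Co2+(aq)].
Substituting the known concentrations and solving, log [I-(aq)] = −0.502 and [I-(aq)] = 0.31 M.

0.31 M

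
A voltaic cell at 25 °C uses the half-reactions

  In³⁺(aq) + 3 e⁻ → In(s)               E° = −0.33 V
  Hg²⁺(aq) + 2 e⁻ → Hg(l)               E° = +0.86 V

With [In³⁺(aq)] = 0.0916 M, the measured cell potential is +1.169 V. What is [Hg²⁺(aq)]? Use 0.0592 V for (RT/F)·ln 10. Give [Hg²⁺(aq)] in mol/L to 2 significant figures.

0.040 M

The Hg²⁺/Hg couple has the larger reduction potential, so it is the cathode: E°cell = +0.86 − (−0.33) = +1.19 V and n = 6.
Rearranging E = E° − (0.0592/n)·log Q gives log Q = 6(+1.19 − (+1.169))/0.0592 = 2.128.
The balanced reaction is 3 Hg²⁺(aq) + 2 In(s) → 3 Hg(l) + 2 In³⁺(aq), so Q = [In³⁺(aq)]^2 / [Hg²⁺(aq)]^3.
Isolating [Hg²⁺(aq)] in Q = 10^{2.128} yields log [Hg²⁺(aq)] = −1.401, i.e. 0.040 M.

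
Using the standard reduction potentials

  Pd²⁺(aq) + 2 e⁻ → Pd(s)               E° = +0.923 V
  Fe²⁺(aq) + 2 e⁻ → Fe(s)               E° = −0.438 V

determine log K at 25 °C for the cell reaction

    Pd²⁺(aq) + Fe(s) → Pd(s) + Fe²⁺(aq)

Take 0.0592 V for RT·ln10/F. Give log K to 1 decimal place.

log K = 46.0

The Pd²⁺/Pd couple is reduced (cathode); E°cell = +0.923 − (−0.438) = +1.361 V with n = 2.
At equilibrium E = 0, so log K = nE°cell / 0.0592 = (2)(+1.361) / 0.0592 = 46.0.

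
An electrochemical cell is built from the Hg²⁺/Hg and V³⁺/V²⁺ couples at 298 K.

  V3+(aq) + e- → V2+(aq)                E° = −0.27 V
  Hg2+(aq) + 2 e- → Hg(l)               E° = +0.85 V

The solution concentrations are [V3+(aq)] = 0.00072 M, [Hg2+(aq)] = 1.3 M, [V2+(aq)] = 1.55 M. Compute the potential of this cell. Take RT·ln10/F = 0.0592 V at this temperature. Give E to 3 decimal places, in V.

The Hg²⁺/Hg couple has the more positive E°, so it is the cathode; V³⁺/V²⁺ is the anode.
E°cell = E°cat − E°an = +0.85 − (−0.27) = +1.12 V; n = 2.
The balanced reaction is Hg2+(aq) + 2 V2+(aq) → Hg(l) + 2 V3+(aq), so Q = [V3+(aq)]^2 / ([Hg2+(aq)]·[V2+(aq)]^2) = 1.66×10^−7 and log Q = −6.780.
By the Nernst equation, E = +1.12 − (0.0592/2)·(−6.780) = +1.321 V.

+1.321 V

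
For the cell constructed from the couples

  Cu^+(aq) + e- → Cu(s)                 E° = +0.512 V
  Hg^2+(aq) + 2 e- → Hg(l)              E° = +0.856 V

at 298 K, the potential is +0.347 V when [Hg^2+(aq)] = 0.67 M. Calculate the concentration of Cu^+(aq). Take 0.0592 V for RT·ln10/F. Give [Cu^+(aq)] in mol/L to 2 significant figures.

0.73 M

Hg²⁺/Hg is the cathode (higher E°); E°cell = +0.856 − (+0.512) = +0.344 V with n = 2.
Rearranging E = E° − (0.0592/n)·log Q gives log Q = 2(+0.344 − (+0.347))/0.0592 = −0.101.
The balanced reaction is Hg^2+(aq) + 2 Cu(s) → Hg(l) + 2 Cu^+(aq), so Q = [Cu^+(aq)]^2 / [Hg^2+(aq)].
Solving for the unknown gives log [Cu^+(aq)] = −0.137, so [Cu^+(aq)] ≈ 0.73 M.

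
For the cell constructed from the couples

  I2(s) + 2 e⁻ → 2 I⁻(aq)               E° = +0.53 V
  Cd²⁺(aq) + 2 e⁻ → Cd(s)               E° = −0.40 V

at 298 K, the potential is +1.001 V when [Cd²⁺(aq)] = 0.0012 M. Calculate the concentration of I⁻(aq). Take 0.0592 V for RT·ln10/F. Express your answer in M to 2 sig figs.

1.8 M

I₂/I⁻ is the cathode (higher E°); E°cell = +0.53 − (−0.40) = +0.93 V with n = 2.
From the Nernst equation, log Q = n(E° − E)/0.0592 = 2·(+0.93 − (+1.001))/0.0592 = −2.399.
Balancing electrons gives I2(s) + Cd(s) → 2 I⁻(aq) + Cd²⁺(aq); thus Q = [I⁻(aq)]^2·[Cd²⁺(aq)].
Solving for the unknown gives log [I⁻(aq)] = 0.261, so [I⁻(aq)] ≈ 1.8 M.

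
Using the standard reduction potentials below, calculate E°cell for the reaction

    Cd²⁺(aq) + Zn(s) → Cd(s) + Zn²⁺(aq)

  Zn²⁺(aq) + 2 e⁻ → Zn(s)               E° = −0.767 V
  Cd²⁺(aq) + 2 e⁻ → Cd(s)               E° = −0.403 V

Cd²⁺(aq) gains electrons, so the Cd²⁺/Cd couple is the cathode; the Zn²⁺/Zn couple is the anode.
E°cell = E°(cathode) − E°(anode) = −0.403 − (−0.767) = +0.364 V.

+0.364 V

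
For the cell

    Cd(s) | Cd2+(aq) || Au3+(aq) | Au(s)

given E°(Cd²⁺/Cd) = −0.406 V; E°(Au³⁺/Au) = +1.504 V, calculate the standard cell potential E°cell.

+1.910 V

By convention the left-hand electrode in cell notation is the anode (oxidation) and the right-hand electrode is the cathode (reduction).
E°cell = E°(right) − E°(left) = +1.504 − (−0.406) = +1.910 V.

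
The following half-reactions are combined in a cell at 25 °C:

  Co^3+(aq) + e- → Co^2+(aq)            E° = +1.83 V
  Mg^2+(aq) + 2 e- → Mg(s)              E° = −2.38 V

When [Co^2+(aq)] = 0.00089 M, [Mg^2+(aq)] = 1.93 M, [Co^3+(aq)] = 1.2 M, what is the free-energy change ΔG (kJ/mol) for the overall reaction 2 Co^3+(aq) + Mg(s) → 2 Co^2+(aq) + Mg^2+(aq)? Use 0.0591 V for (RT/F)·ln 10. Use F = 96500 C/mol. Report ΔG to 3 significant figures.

E°cell = +1.83 − (−2.38) = +4.21 V; the balanced reaction transfers n = 2 electrons.
Q = ([Co^2+(aq)]^2·[Mg^2+(aq)]) / [Co^3+(aq)]^2 = 1.06×10^−6, so log Q = −5.974 and E = +4.21 − (0.0591/2)(−5.974) = +4.3865 V.
Finally ΔG = −nFE = −(2)(96500 C/mol)(+4.3865 V) = −847 kJ/mol.

−847 kJ/mol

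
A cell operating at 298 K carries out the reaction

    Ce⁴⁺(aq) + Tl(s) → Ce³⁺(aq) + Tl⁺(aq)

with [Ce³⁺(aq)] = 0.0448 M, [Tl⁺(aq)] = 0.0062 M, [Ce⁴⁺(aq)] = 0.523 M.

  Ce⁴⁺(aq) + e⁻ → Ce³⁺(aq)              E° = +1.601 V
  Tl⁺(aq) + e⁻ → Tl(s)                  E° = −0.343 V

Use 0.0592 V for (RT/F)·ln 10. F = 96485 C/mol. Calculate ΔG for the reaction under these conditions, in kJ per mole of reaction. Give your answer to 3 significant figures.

E°cell = +1.601 − (−0.343) = +1.944 V; the balanced reaction transfers n = 1 electron.
Here Q = ([Ce³⁺(aq)]·[Tl⁺(aq)]) / [Ce⁴⁺(aq)] = 0.000531 (log Q = −3.275), giving E = +1.944 − (0.0592/1)·(−3.275) = +2.1379 V.
ΔG = −nFE = −(1)(96485)(+2.1379) J/mol = −206 kJ/mol.

−206 kJ/mol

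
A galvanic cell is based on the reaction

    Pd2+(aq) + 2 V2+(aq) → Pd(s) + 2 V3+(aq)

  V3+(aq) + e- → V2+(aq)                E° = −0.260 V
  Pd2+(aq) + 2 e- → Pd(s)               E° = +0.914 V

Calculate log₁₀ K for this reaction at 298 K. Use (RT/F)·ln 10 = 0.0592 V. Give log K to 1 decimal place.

log K = 39.7

The Pd²⁺/Pd couple is reduced (cathode); E°cell = +0.914 − (−0.260) = +1.174 V with n = 2.
At equilibrium E = 0, so log K = nE°cell / 0.0592 = (2)(+1.174) / 0.0592 = 39.7.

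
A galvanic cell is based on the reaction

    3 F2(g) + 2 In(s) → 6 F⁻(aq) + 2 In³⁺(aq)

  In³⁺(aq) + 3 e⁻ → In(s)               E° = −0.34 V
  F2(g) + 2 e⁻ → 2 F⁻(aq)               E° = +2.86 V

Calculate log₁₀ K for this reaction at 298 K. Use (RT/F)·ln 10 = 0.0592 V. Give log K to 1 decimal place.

log K = 324.3

The F₂/F⁻ couple is reduced (cathode); E°cell = +2.86 − (−0.34) = +3.20 V with n = 6.
At equilibrium E = 0, so log K = nE°cell / 0.0592 = (6)(+3.20) / 0.0592 = 324.3.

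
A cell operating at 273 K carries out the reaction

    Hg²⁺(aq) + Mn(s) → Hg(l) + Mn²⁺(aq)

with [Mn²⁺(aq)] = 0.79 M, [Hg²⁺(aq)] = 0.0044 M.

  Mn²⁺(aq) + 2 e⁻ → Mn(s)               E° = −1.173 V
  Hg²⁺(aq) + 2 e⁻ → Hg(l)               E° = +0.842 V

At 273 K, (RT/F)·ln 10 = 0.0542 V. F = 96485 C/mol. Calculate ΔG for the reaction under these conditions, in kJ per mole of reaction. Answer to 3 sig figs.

E°cell = +0.842 − (−1.173) = +2.015 V; the balanced reaction transfers n = 2 electrons.
The reaction quotient is [Mn²⁺(aq)] / [Hg²⁺(aq)] = 180; by Nernst, E = +2.015 − (0.0542/2)(2.254) = +1.9539 V.
Finally ΔG = −nFE = −(2)(96485 C/mol)(+1.9539 V) = −377 kJ/mol.

−377 kJ/mol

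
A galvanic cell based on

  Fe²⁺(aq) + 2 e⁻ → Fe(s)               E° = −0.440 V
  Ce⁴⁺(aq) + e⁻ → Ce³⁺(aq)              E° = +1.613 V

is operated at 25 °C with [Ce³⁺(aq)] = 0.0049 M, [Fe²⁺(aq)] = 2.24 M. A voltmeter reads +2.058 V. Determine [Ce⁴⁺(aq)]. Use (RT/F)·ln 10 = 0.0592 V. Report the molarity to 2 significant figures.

The Ce⁴⁺/Ce³⁺ couple has the larger reduction potential, so it is the cathode: E°cell = +1.613 − (−0.440) = +2.053 V and n = 2.
Since E = E° − (0.0592/n)·log Q, log Q = n(E° − E)/0.0592 = −0.169.
For 2 Ce⁴⁺(aq) + Fe(s) → 2 Ce³⁺(aq) + Fe²⁺(aq), the reaction quotient is Q = ([Ce³⁺(aq)]^2·[Fe²⁺(aq)]) / [Ce⁴⁺(aq)]^2.
Isolating [Ce⁴⁺(aq)] in Q = 10^{−0.169} yields log [Ce⁴⁺(aq)] = −2.050, i.e. 0.0089 M.

0.0089 M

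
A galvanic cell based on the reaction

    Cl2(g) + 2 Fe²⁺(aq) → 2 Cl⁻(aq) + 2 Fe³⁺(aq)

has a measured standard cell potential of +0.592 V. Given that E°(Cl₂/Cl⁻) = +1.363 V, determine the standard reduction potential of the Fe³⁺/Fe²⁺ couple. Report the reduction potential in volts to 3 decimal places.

In the reaction as written the Cl₂/Cl⁻ couple is reduced (cathode) and Fe³⁺/Fe²⁺ is oxidized (anode), so E°cell = E°(Cl₂/Cl⁻) − E°(Fe³⁺/Fe²⁺).
E°(Fe³⁺/Fe²⁺) = E°(cathode) − E°cell = +1.363 − (+0.592) = +0.771 V.

+0.771 V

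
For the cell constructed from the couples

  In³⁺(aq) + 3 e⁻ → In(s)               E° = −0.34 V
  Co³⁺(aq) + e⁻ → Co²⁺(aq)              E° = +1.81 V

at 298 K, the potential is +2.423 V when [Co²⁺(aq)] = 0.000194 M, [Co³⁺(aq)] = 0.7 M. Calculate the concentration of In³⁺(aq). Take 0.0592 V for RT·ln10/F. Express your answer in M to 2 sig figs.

Co³⁺/Co²⁺ is the cathode (higher E°); E°cell = +1.81 − (−0.34) = +2.15 V with n = 3.
From the Nernst equation, log Q = n(E° − E)/0.0592 = 3·(+2.15 − (+2.423))/0.0592 = −13.834.
For 3 Co³⁺(aq) + In(s) → 3 Co²⁺(aq) + In³⁺(aq), the reaction quotient is Q = ([Co²⁺(aq)]^3·[In³⁺(aq)]) / [Co³⁺(aq)]^3.
Substituting the known concentrations and solving, log [In³⁺(aq)] = −3.162 and [In³⁺(aq)] = 0.00069 M.

0.00069 M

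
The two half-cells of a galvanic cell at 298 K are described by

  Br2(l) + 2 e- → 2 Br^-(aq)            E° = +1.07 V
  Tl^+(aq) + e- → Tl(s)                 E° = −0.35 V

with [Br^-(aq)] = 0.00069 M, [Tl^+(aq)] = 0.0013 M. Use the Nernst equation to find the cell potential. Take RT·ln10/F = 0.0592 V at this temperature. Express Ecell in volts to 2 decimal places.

The Br₂/Br⁻ couple has the more positive E°, so it is the cathode; Tl⁺/Tl is the anode.
E°cell = +1.07 − (−0.35) = +1.42 V, with n = 2 electrons transferred.
Balancing gives Br2(l) + 2 Tl(s) → 2 Br^-(aq) + 2 Tl^+(aq); hence Q = [Br^-(aq)]^2·[Tl^+(aq)]^2 = 8.05×10^−13 (log Q = −12.094).
E = E° − (0.0592/n)·log Q = +1.42 − (0.0592/2)(−12.094) = +1.78 V.

+1.78 V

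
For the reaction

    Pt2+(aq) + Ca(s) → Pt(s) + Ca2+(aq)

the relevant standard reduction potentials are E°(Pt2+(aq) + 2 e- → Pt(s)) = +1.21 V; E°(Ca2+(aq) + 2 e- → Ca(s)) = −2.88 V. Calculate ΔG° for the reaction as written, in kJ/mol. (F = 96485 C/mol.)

In the reaction as written Pt2+(aq) is reduced, so the Pt²⁺/Pt couple is the cathode and Ca²⁺/Ca is the anode.
E°cell = +1.21 − (−2.88) = +4.09 V; balancing electrons gives n = 2.
ΔG° = −nFE°cell = −(2)(96485)(+4.09) J/mol = −789 kJ/mol.

−789 kJ/mol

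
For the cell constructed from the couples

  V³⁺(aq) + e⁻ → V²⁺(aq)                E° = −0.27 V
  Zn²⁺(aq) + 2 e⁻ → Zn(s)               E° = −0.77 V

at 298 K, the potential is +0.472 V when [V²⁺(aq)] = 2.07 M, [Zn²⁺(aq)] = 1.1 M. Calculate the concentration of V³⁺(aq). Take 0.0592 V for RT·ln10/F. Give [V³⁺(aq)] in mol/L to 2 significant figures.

V³⁺/V²⁺ is the cathode (higher E°); E°cell = −0.27 − (−0.77) = +0.50 V with n = 2.
Since E = E° − (0.0592/n)·log Q, log Q = n(E° − E)/0.0592 = 0.946.
Balancing electrons gives 2 V³⁺(aq) + Zn(s) → 2 V²⁺(aq) + Zn²⁺(aq); thus Q = ([V²⁺(aq)]^2·[Zn²⁺(aq)]) / [V³⁺(aq)]^2.
Solving for the unknown gives log [V³⁺(aq)] = −0.136, so [V³⁺(aq)] ≈ 0.73 M.

0.73 M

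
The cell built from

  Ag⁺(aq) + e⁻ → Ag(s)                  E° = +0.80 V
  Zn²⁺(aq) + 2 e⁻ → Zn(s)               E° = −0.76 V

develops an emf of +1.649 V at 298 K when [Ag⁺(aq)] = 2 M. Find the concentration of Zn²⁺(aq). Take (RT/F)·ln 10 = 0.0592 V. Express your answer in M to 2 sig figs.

With Ag⁺/Ag at the cathode and Zn²⁺/Zn at the anode, E°cell = +0.80 − (−0.76) = +1.56 V (n = 2).
Since E = E° − (0.0592/n)·log Q, log Q = n(E° − E)/0.0592 = −3.007.
For 2 Ag⁺(aq) + Zn(s) → 2 Ag(s) + Zn²⁺(aq), the reaction quotient is Q = [Zn²⁺(aq)] / [Ag⁺(aq)]^2.
Solving for the unknown gives log [Zn²⁺(aq)] = −2.405, so [Zn²⁺(aq)] ≈ 0.0039 M.

0.0039 M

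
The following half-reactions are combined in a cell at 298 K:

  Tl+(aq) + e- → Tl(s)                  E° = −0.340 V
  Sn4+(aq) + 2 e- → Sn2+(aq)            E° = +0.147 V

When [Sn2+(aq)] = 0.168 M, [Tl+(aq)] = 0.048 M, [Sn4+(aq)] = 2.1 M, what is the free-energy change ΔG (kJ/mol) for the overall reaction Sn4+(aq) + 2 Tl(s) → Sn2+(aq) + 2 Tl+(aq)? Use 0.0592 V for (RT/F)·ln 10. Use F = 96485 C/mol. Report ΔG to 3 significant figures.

−115 kJ/mol

The standard cell potential is +0.147 − (−0.340) = +0.487 V, with n = 2 electrons in the balanced equation.
Here Q = ([Sn2+(aq)]·[Tl+(aq)]^2) / [Sn4+(aq)] = 0.000184 (log Q = −3.734), giving E = +0.487 − (0.0592/2)·(−3.734) = +0.5975 V.
Then ΔG = −nFE = −2 × 96485 × +0.5975 J/mol = −115 kJ/mol.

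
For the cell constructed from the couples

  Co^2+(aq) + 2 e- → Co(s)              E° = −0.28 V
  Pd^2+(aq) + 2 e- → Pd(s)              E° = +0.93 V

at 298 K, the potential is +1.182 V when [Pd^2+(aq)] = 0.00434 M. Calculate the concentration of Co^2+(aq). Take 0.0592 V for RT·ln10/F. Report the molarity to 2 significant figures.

With Pd²⁺/Pd at the cathode and Co²⁺/Co at the anode, E°cell = +0.93 − (−0.28) = +1.21 V (n = 2).
Since E = E° − (0.0592/n)·log Q, log Q = n(E° − E)/0.0592 = 0.946.
The balanced reaction is Pd^2+(aq) + Co(s) → Pd(s) + Co^2+(aq), so Q = [Co^2+(aq)] / [Pd^2+(aq)].
Solving for the unknown gives log [Co^2+(aq)] = −1.417, so [Co^2+(aq)] ≈ 0.038 M.

0.038 M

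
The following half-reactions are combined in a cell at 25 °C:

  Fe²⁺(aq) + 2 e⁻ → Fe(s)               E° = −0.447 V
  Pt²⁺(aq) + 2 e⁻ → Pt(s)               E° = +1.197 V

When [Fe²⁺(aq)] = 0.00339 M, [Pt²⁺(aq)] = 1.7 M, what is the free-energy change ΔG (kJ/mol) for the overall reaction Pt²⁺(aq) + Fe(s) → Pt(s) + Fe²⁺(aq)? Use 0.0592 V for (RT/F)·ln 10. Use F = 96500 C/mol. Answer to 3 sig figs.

With Pt²⁺/Pt reduced at the cathode, E°cell = +1.197 − (−0.447) = +1.644 V and n = 2.
Here Q = [Fe²⁺(aq)] / [Pt²⁺(aq)] = 0.00199 (log Q = −2.700), giving E = +1.644 − (0.0592/2)·(−2.700) = +1.7239 V.
Then ΔG = −nFE = −2 × 96500 × +1.7239 J/mol = −333 kJ/mol.

−333 kJ/mol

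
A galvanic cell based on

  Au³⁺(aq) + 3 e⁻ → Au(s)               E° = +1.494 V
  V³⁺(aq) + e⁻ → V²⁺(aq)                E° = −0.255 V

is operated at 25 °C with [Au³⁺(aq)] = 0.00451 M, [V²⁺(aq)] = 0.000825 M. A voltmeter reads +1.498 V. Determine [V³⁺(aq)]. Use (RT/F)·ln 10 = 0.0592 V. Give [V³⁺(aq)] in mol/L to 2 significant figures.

The Au³⁺/Au couple has the larger reduction potential, so it is the cathode: E°cell = +1.494 − (−0.255) = +1.749 V and n = 3.
Since E = E° − (0.0592/n)·log Q, log Q = n(E° − E)/0.0592 = 12.720.
For Au³⁺(aq) + 3 V²⁺(aq) → Au(s) + 3 V³⁺(aq), the reaction quotient is Q = [V³⁺(aq)]^3 / ([Au³⁺(aq)]·[V²⁺(aq)]^3).
Isolating [V³⁺(aq)] in Q = 10^{12.720} yields log [V³⁺(aq)] = 0.375, i.e. 2.4 M.

2.4 M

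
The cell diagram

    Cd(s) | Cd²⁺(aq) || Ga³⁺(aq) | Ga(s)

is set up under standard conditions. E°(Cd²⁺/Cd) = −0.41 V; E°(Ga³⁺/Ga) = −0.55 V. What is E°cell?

By convention the left-hand electrode in cell notation is the anode (oxidation) and the right-hand electrode is the cathode (reduction).
E°cell = E°(right) − E°(left) = −0.55 − (−0.41) = −0.14 V.
The negative sign shows that, as written, the cell would require an external voltage to drive the reaction.

−0.14 V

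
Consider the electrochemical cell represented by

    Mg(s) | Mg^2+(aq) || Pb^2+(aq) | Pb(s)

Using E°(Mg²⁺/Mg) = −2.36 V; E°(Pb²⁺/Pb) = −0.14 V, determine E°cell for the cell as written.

By convention the left-hand electrode in cell notation is the anode (oxidation) and the right-hand electrode is the cathode (reduction).
E°cell = E°(right) − E°(left) = −0.14 − (−2.36) = +2.22 V.

+2.22 V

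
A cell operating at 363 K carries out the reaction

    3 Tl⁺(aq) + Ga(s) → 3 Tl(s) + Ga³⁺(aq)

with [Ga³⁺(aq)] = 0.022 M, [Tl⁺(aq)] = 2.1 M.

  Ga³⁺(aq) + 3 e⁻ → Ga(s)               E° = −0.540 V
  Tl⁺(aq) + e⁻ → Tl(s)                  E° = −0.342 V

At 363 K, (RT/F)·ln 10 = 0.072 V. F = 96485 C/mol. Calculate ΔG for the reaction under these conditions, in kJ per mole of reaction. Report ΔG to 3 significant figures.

−75.5 kJ/mol

The standard cell potential is −0.342 − (−0.540) = +0.198 V, with n = 3 electrons in the balanced equation.
The reaction quotient is [Ga³⁺(aq)] / [Tl⁺(aq)]^3 = 0.00238; by Nernst, E = +0.198 − (0.072/3)(−2.624) = +0.2610 V.
ΔG = −nFE = −(3)(96485)(+0.2610) J/mol = −75.5 kJ/mol.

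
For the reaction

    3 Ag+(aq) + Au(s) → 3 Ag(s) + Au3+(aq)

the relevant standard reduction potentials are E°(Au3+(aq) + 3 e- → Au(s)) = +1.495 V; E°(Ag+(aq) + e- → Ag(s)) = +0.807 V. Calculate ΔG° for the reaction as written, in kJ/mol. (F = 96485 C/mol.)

+199 kJ/mol

In the reaction as written Ag+(aq) is reduced, so the Ag⁺/Ag couple is the cathode and Au³⁺/Au is the anode.
E°cell = +0.807 − (+1.495) = −0.688 V; balancing electrons gives n = 3.
ΔG° = −nFE°cell = −(3)(96485)(−0.688) J/mol = +199 kJ/mol.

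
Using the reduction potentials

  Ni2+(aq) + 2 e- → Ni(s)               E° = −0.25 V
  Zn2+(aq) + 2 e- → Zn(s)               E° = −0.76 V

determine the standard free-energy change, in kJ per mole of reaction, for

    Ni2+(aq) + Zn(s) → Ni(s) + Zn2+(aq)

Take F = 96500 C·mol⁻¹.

In the reaction as written Ni2+(aq) is reduced, so the Ni²⁺/Ni couple is the cathode and Zn²⁺/Zn is the anode.
E°cell = −0.25 − (−0.76) = +0.51 V; balancing electrons gives n = 2.
ΔG° = −nFE°cell = −(2)(96500)(+0.51) J/mol = −98.4 kJ/mol.

−98.4 kJ/mol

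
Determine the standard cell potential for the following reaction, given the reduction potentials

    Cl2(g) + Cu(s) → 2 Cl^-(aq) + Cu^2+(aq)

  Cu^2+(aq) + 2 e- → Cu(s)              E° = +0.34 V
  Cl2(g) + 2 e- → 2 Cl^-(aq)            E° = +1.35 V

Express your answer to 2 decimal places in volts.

Cl2(g) gains electrons, so the Cl₂/Cl⁻ couple is the cathode; the Cu²⁺/Cu couple is the anode.
E°cell = E°(cathode) − E°(anode) = +1.35 − (+0.34) = +1.01 V.

+1.01 V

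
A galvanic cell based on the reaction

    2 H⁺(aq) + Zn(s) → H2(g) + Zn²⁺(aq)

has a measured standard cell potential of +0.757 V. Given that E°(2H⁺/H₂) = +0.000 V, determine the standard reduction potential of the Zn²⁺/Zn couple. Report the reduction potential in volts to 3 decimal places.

In the reaction as written the 2H⁺/H₂ couple is reduced (cathode) and Zn²⁺/Zn is oxidized (anode), so E°cell = E°(2H⁺/H₂) − E°(Zn²⁺/Zn).
E°(Zn²⁺/Zn) = E°(cathode) − E°cell = +0.000 − (+0.757) = −0.757 V.

−0.757 V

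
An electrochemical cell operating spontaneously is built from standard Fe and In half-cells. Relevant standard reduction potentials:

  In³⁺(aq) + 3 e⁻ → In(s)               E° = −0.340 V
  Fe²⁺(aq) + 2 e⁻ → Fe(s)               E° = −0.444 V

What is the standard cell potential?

+0.104 V

The In³⁺/In couple has the higher E°, so In ion is reduced (cathode) and Fe is oxidized (anode).
E°cell = E°(cathode) − E°(anode) = −0.340 − (−0.444) = +0.104 V.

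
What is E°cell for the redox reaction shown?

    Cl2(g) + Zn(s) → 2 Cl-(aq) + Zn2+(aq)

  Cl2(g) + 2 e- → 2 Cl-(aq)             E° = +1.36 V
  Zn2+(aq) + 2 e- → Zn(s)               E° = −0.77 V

+2.13 V

In the reaction as written, Cl2(g) is reduced (cathode) and Zn2+(aq) is produced by oxidation at the anode.
E°cell = E°(cathode) − E°(anode) = +1.36 − (−0.77) = +2.13 V.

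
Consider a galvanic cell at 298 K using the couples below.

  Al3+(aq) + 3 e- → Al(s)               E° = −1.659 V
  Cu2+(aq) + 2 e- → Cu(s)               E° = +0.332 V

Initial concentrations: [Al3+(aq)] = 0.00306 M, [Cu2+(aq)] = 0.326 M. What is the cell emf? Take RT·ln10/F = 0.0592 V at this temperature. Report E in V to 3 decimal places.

Cu²⁺/Cu is reduced (cathode, E° = +0.332 V) and Al³⁺/Al is oxidized (anode).
E°cell = E°cat − E°an = +0.332 − (−1.659) = +1.991 V; n = 6.
The balanced reaction is 3 Cu2+(aq) + 2 Al(s) → 3 Cu(s) + 2 Al3+(aq), so Q = [Al3+(aq)]^2 / [Cu2+(aq)]^3 = 0.00027 and log Q = −3.568.
E = E° − (0.0592/n)·log Q = +1.991 − (0.0592/6)(−3.568) = +2.026 V.

+2.026 V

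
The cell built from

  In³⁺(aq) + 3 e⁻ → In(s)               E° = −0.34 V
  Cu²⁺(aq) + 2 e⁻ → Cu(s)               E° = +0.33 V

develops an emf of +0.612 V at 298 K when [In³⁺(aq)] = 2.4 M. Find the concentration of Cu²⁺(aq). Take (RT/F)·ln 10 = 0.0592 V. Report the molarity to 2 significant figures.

0.020 M

Cu²⁺/Cu is the cathode (higher E°); E°cell = +0.33 − (−0.34) = +0.67 V with n = 6.
Since E = E° − (0.0592/n)·log Q, log Q = n(E° − E)/0.0592 = 5.878.
For 3 Cu²⁺(aq) + 2 In(s) → 3 Cu(s) + 2 In³⁺(aq), the reaction quotient is Q = [In³⁺(aq)]^2 / [Cu²⁺(aq)]^3.
Solving for the unknown gives log [Cu²⁺(aq)] = −1.706, so [Cu²⁺(aq)] ≈ 0.020 M.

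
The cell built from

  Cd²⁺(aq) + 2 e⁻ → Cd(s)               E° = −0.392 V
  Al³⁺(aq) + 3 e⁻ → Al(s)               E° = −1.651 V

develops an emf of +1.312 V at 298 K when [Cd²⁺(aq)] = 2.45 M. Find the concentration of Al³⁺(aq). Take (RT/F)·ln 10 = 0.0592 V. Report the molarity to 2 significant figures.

0.0079 M

The Cd²⁺/Cd couple has the larger reduction potential, so it is the cathode: E°cell = −0.392 − (−1.651) = +1.259 V and n = 6.
From the Nernst equation, log Q = n(E° − E)/0.0592 = 6·(+1.259 − (+1.312))/0.0592 = −5.372.
For 3 Cd²⁺(aq) + 2 Al(s) → 3 Cd(s) + 2 Al³⁺(aq), the reaction quotient is Q = [Al³⁺(aq)]^2 / [Cd²⁺(aq)]^3.
Solving for the unknown gives log [Al³⁺(aq)] = −2.102, so [Al³⁺(aq)] ≈ 0.0079 M.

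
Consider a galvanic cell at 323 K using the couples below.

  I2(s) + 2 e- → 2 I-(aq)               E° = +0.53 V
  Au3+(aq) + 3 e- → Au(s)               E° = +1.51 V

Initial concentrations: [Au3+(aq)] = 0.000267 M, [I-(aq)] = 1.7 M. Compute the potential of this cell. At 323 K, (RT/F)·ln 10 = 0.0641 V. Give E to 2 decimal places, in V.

The Au³⁺/Au couple has the more positive E°, so it is the cathode; I₂/I⁻ is the anode.
E°cell = E°cat − E°an = +1.51 − (+0.53) = +0.98 V; n = 6.
For the overall reaction 2 Au3+(aq) + 6 I-(aq) → 2 Au(s) + 3 I2(s), Q = 1 / ([Au3+(aq)]^2·[I-(aq)]^6) = 5.81×10^5, giving log Q = 5.764.
By the Nernst equation, E = +0.98 − (0.0641/6)·(5.764) = +0.92 V.

+0.92 V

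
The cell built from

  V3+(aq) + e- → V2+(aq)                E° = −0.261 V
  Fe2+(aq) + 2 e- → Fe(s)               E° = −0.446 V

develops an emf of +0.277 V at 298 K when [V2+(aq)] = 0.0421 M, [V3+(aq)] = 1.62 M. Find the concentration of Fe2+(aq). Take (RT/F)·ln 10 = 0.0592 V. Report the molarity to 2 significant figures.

1.2 M

The V³⁺/V²⁺ couple has the larger reduction potential, so it is the cathode: E°cell = −0.261 − (−0.446) = +0.185 V and n = 2.
Since E = E° − (0.0592/n)·log Q, log Q = n(E° − E)/0.0592 = −3.108.
The balanced reaction is 2 V3+(aq) + Fe(s) → 2 V2+(aq) + Fe2+(aq), so Q = ([V2+(aq)]^2·[Fe2+(aq)]) / [V3+(aq)]^2.
Substituting the known concentrations and solving, log [Fe2+(aq)] = 0.062 and [Fe2+(aq)] = 1.2 M.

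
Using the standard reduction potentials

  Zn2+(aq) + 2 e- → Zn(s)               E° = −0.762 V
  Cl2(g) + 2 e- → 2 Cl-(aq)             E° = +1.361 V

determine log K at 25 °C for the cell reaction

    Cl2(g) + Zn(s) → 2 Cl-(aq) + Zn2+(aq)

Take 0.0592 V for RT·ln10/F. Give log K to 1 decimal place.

log K = 71.7

The Cl₂/Cl⁻ couple is reduced (cathode); E°cell = +1.361 − (−0.762) = +2.123 V with n = 2.
At equilibrium E = 0, so log K = nE°cell / 0.0592 = (2)(+2.123) / 0.0592 = 71.7.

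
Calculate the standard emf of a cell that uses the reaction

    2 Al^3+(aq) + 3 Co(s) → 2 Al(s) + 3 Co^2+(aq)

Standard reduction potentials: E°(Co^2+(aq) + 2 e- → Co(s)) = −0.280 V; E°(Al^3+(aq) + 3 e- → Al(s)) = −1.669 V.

−1.389 V

Al^3+(aq) gains electrons, so the Al³⁺/Al couple is the cathode; the Co²⁺/Co couple is the anode.
E°cell = E°(cathode) − E°(anode) = −1.669 − (−0.280) = −1.389 V.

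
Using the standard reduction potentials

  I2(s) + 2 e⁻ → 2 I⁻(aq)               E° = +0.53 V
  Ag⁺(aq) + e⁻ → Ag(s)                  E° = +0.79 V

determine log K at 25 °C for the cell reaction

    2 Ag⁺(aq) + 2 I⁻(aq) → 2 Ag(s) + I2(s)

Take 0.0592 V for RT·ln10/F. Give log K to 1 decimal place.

log K = 8.8

The Ag⁺/Ag couple is reduced (cathode); E°cell = +0.79 − (+0.53) = +0.26 V with n = 2.
At equilibrium E = 0, so log K = nE°cell / 0.0592 = (2)(+0.26) / 0.0592 = 8.8.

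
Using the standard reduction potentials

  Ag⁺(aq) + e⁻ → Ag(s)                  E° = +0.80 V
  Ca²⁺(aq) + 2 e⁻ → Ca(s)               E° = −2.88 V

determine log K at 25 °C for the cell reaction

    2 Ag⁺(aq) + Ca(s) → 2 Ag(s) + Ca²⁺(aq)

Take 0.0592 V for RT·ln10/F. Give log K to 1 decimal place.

The Ag⁺/Ag couple is reduced (cathode); E°cell = +0.80 − (−2.88) = +3.68 V with n = 2.
At equilibrium E = 0, so log K = nE°cell / 0.0592 = (2)(+3.68) / 0.0592 = 124.3.

log K = 124.3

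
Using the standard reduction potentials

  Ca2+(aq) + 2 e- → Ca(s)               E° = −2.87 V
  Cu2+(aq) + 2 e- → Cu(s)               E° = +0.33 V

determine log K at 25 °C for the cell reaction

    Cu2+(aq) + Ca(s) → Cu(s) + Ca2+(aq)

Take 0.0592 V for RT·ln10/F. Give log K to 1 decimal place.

log K = 108.1

The Cu²⁺/Cu couple is reduced (cathode); E°cell = +0.33 − (−2.87) = +3.20 V with n = 2.
At equilibrium E = 0, so log K = nE°cell / 0.0592 = (2)(+3.20) / 0.0592 = 108.1.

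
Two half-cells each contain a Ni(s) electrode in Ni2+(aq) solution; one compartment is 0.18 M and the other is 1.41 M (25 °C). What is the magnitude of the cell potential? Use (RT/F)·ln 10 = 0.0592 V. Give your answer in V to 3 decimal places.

0.026 V

For a concentration cell E°cell = 0, since both electrodes use the same couple.
The compartment with the higher Ni2+(aq) concentration (1.41 M) acts as the cathode; ions are reduced there and produced at the dilute (0.18 M) anode.
With n = 2, Ecell = −(0.0592/2)·log([dilute]/[conc]) = −(0.0592/2)·log(0.18/1.41) = +0.026 V.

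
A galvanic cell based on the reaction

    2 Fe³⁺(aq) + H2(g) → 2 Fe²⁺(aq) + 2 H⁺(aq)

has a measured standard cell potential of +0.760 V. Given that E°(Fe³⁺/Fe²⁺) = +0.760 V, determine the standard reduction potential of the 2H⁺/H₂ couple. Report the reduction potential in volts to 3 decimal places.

+0.000 V

In the reaction as written the Fe³⁺/Fe²⁺ couple is reduced (cathode) and 2H⁺/H₂ is oxidized (anode), so E°cell = E°(Fe³⁺/Fe²⁺) − E°(2H⁺/H₂).
E°(2H⁺/H₂) = E°(cathode) − E°cell = +0.760 − (+0.760) = +0.000 V.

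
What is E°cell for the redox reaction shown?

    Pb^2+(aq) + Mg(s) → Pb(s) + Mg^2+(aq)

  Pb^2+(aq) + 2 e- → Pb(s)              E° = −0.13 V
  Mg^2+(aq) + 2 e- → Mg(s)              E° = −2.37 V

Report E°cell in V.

Pb^2+(aq) gains electrons, so the Pb²⁺/Pb couple is the cathode; the Mg²⁺/Mg couple is the anode.
E°cell = E°(cathode) − E°(anode) = −0.13 − (−2.37) = +2.24 V.
The positive value indicates the reaction is spontaneous as written.

+2.24 V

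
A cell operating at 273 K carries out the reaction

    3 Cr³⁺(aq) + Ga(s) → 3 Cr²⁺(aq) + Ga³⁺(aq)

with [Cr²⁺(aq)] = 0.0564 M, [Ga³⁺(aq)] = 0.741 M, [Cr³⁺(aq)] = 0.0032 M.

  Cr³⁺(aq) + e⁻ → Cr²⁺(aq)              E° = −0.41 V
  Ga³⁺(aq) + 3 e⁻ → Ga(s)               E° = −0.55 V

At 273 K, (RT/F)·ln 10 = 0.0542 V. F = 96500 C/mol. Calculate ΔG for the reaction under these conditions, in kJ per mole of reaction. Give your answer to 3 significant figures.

E°cell = −0.41 − (−0.55) = +0.14 V; the balanced reaction transfers n = 3 electrons.
Q = ([Cr²⁺(aq)]^3·[Ga³⁺(aq)]) / [Cr³⁺(aq)]^3 = 4.06×10^3, so log Q = 3.608 and E = +0.14 − (0.0542/3)(3.608) = +0.0748 V.
Then ΔG = −nFE = −3 × 96500 × +0.0748 J/mol = −21.7 kJ/mol.

−21.7 kJ/mol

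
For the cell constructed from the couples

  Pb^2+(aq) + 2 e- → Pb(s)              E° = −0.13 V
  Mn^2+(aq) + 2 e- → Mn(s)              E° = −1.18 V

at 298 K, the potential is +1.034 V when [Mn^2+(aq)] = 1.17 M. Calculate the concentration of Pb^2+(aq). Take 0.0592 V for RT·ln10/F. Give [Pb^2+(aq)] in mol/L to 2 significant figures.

Pb²⁺/Pb is the cathode (higher E°); E°cell = −0.13 − (−1.18) = +1.05 V with n = 2.
Rearranging E = E° − (0.0592/n)·log Q gives log Q = 2(+1.05 − (+1.034))/0.0592 = 0.541.
For Pb^2+(aq) + Mn(s) → Pb(s) + Mn^2+(aq), the reaction quotient is Q = [Mn^2+(aq)] / [Pb^2+(aq)].
Substituting the known concentrations and solving, log [Pb^2+(aq)] = −0.473 and [Pb^2+(aq)] = 0.34 M.

0.34 M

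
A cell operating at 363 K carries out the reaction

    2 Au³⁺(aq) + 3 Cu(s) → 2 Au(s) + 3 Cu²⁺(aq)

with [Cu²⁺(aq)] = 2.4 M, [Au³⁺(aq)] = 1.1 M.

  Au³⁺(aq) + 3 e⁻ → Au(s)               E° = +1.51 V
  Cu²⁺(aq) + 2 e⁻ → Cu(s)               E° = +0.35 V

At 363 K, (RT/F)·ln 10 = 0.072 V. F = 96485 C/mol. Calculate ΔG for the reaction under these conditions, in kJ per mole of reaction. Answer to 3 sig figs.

−664 kJ/mol

With Au³⁺/Au reduced at the cathode, E°cell = +1.51 − (+0.35) = +1.16 V and n = 6.
Q = [Cu²⁺(aq)]^3 / [Au³⁺(aq)]^2 = 11.4, so log Q = 1.058 and E = +1.16 − (0.072/6)(1.058) = +1.1473 V.
Finally ΔG = −nFE = −(6)(96485 C/mol)(+1.1473 V) = −664 kJ/mol.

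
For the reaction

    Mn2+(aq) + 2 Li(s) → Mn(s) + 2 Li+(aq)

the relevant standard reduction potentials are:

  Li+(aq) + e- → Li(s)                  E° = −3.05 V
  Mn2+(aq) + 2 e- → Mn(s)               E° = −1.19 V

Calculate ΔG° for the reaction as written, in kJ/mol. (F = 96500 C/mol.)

In the reaction as written Mn2+(aq) is reduced, so the Mn²⁺/Mn couple is the cathode and Li⁺/Li is the anode.
E°cell = −1.19 − (−3.05) = +1.86 V; balancing electrons gives n = 2.
ΔG° = −nFE°cell = −(2)(96500)(+1.86) J/mol = −359 kJ/mol.

−359 kJ/mol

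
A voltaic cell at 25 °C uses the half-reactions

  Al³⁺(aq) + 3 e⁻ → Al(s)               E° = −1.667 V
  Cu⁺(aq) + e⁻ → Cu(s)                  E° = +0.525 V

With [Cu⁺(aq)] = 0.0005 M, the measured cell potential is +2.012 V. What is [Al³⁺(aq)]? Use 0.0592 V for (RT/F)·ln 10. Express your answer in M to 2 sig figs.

0.17 M

The Cu⁺/Cu couple has the larger reduction potential, so it is the cathode: E°cell = +0.525 − (−1.667) = +2.192 V and n = 3.
Rearranging E = E° − (0.0592/n)·log Q gives log Q = 3(+2.192 − (+2.012))/0.0592 = 9.122.
The balanced reaction is 3 Cu⁺(aq) + Al(s) → 3 Cu(s) + Al³⁺(aq), so Q = [Al³⁺(aq)] / [Cu⁺(aq)]^3.
Solving for the unknown gives log [Al³⁺(aq)] = −0.781, so [Al³⁺(aq)] ≈ 0.17 M.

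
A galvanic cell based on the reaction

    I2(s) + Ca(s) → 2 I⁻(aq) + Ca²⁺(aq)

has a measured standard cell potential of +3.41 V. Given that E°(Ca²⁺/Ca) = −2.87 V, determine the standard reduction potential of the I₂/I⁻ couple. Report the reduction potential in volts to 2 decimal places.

In the reaction as written the I₂/I⁻ couple is reduced (cathode) and Ca²⁺/Ca is oxidized (anode), so E°cell = E°(I₂/I⁻) − E°(Ca²⁺/Ca).
E°(I₂/I⁻) = E°cell + E°(anode) = +3.41 + (−2.87) = +0.54 V.

+0.54 V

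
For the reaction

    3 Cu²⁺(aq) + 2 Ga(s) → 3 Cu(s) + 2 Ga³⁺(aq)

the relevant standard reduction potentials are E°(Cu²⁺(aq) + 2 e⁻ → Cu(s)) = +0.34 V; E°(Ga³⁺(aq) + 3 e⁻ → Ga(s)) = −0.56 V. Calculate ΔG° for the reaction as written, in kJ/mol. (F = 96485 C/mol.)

−521 kJ/mol

In the reaction as written Cu²⁺(aq) is reduced, so the Cu²⁺/Cu couple is the cathode and Ga³⁺/Ga is the anode.
E°cell = +0.34 − (−0.56) = +0.90 V; balancing electrons gives n = 6.
ΔG° = −nFE°cell = −(6)(96485)(+0.90) J/mol = −521 kJ/mol.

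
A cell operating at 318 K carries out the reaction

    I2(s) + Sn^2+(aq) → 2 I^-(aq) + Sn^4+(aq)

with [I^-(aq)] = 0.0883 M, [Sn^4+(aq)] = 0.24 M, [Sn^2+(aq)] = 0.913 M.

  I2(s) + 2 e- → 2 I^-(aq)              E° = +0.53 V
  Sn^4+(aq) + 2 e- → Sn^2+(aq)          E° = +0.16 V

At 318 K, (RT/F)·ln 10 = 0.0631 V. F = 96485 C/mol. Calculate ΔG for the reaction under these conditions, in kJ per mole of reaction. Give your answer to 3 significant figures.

The standard cell potential is +0.53 − (+0.16) = +0.37 V, with n = 2 electrons in the balanced equation.
The reaction quotient is ([I^-(aq)]^2·[Sn^4+(aq)]) / [Sn^2+(aq)] = 0.00205; by Nernst, E = +0.37 − (0.0631/2)(−2.688) = +0.4548 V.
Finally ΔG = −nFE = −(2)(96485 C/mol)(+0.4548 V) = −87.8 kJ/mol.

−87.8 kJ/mol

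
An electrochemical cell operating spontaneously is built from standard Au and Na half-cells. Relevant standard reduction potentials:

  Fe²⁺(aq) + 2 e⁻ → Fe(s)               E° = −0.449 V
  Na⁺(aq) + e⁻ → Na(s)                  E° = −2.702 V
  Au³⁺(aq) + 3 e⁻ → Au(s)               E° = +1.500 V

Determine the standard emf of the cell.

+4.202 V

Of the two couples in this cell, the one with the more positive reduction potential is reduced at the cathode: here that is Au³⁺/Au (+1.500 V); Na⁺/Na (−2.702 V) is the anode.
E°cell = E°(cathode) − E°(anode) = +1.500 − (−2.702) = +4.202 V.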